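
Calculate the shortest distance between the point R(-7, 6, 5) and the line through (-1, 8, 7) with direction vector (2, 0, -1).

2√6

Direction vector d = (2, 0, -1).
AP = (-6, -2, -2); AP·d = -10, |AP|² = 44, |d|² = 5.
distance² = |AP|² − (AP·d)²/|d|² = 44 − 100/5 = 24, so the distance is 2√6.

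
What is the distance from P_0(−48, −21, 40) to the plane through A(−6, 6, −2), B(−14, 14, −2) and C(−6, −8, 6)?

AB = (−8, 8, 0) and AC = (0, −14, 8), so a normal is n = AB × AC = (64, 64, 112).
Then n·(−48, −21, 40) − (−224) = 288.
|n| = √(4096 + 4096 + 12544) = 144, so the distance is |288|/144 = 2.

2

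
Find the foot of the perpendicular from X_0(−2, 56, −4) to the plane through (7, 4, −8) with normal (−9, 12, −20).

(7, 44, 16)

The perpendicular from X_0 has direction n = (−9, 12, −20): r = (−2, 56, −4) + λ(−9, 12, −20).
Substitute into the plane: n·(X_0 + λn) = 145 gives 770 + 625λ = 145, so λ = -1.
Foot = (−2, 56, −4) + (-1)·(−9, 12, −20) = (7, 44, 16).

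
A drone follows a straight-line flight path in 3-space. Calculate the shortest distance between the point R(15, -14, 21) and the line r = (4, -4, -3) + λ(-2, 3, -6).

Direction vector d = (-2, 3, -6).
AP = (11, -10, 24), and AP × d = (-12, 18, 13).
|AP × d|² = 637 and |d|² = 49, so the distance is √(637/49) = √13.

√13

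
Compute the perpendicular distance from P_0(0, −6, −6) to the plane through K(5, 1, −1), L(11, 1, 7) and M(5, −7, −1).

KL = (6, 0, 8) and KM = (0, −8, 0), so a normal is n = KL × KM = (64, 0, −48).
d = |64·0 + (-48)·(-6) − 368| / √(4096 + 0 + 2304) = |-80| / 80 = 1.

1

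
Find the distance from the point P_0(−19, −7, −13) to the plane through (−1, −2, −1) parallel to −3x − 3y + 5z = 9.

Parallel planes share the normal n = (−3, −3, 5); since (−1, −2, −1) lies on the plane, its equation is −3x − 3y + 5z = 4.
Then n·(−19, −7, −13) − 4 = 9.
|n| = √(9 + 9 + 25) = √43, so the distance is |9|/√43 = 9√43/43.

9√43/43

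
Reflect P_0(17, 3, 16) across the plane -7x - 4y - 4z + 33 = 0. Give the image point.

(-11, -13, 0)

With n = (-7, -4, -4), the signed offset is (n·P_0 − (-33))/|n|² = -162/81 = -2.
P_0' = P_0 − 2t·n = (17, 3, 16) − (-4)·(-7, -4, -4) = (-11, -13, 0).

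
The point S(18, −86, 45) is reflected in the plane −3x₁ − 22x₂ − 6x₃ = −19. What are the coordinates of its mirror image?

n = (−3, −22, −6), |n|² = 529, n·S − (-19) = 1587, so t = 1587/529 = 3.
Foot F = S − 3·n = (27, −20, 63); the reflection is 2F − S = (36, 46, 81).

(36, 46, 81)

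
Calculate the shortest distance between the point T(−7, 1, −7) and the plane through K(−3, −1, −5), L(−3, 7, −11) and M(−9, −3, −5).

√26/13

KL = (0, 8, −6) and KM = (−6, −2, 0), so a normal is n = KL × KM = (−12, 36, 48).
n = (−12, 36, 48); n·P − (-240) = 24; |n| = 12√26; distance = 24/(12√26) = √26/13.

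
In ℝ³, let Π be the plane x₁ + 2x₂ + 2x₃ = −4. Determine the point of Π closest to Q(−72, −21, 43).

The perpendicular from Q has direction n = (1, 2, 2): r = (−72, −21, 43) + λ(1, 2, 2).
Substitute into the plane: n·(Q + λn) = -4 gives -28 + 9λ = -4, so λ = 8/3.
Foot = (−72, −21, 43) + (8/3)·(1, 2, 2) = (−208/3, −47/3, 145/3).

(-208/3, -47/3, 145/3)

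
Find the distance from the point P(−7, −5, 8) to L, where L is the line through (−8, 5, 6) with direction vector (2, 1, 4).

√105

Direction vector d = (2, 1, 4).
AP = (1, −10, 2), and AP × d = (−42, 0, 21).
|AP × d|² = 2205 and |d|² = 21, so the distance is √(2205/21) = √105.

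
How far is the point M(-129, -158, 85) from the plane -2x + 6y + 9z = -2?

d = |(-2)·(-129) + 6·(-158) + 9·85 − (-2)| / √(4 + 36 + 81) = |77| / 11 = 7.

7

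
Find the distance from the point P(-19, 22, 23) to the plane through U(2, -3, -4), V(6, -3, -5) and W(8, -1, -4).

UV = (4, 0, -1) and UW = (6, 2, 0), so a normal is n = UV × UW = (2, -6, 8).
n = (2, -6, 8); n·P − (-10) = 24; |n| = 2√26; distance = 24/(2√26) = 6√26/13.

6√26/13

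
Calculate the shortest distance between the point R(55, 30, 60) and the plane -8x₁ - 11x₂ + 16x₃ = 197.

Normal vector n = (-8, -11, 16), and n·(55, 30, 60) - 197 = -7.
|n| = √(64 + 121 + 256) = 21, so the distance is |-7|/21 = 1/3.

1/3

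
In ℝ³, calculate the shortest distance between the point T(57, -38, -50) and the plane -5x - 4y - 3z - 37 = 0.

2√2

Normal vector n = (-5, -4, -3), and n·(57, -38, -50) - 37 = -20.
|n| = √(25 + 16 + 9) = 5√2, so the distance is |-20|/(5√2) = 2√2.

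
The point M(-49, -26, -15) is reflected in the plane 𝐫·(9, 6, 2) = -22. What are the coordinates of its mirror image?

With n = (9, 6, 2), the signed offset is (n·M − (-22))/|n|² = -605/121 = -5.
M' = M − 2t·n = (-49, -26, -15) − (-10)·(9, 6, 2) = (41, 34, 5).

(41, 34, 5)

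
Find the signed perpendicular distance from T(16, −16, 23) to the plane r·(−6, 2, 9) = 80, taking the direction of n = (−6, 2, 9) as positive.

n·T − 80 = -1.
|n| = 11, so the signed distance is -1/11.

-1/11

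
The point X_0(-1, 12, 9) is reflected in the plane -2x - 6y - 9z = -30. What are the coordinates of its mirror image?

n = (-2, -6, -9), |n|² = 121, n·X_0 − (-30) = -121, so t = -121/121 = -1.
Foot F = X_0 − (-1)·n = (-3, 6, 0); the reflection is 2F − X_0 = (-5, 0, -9).

(-5, 0, -9)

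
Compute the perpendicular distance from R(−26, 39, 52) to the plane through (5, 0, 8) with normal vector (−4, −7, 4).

3

The plane has equation n·(r − (5, 0, 8)) = 0, i.e. n·r = 12.
n = (−4, −7, 4); n·P − 12 = 27; |n| = 9; distance = 27/9 = 3.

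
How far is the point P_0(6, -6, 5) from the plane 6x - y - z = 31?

d = |6·6 + (-1)·(-6) + (-1)·5 − 31| / √(36 + 1 + 1) = |6| / √38 = 6/√38.

3√38/19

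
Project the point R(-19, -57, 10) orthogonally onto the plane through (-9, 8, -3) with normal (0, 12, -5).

n = (0, 12, -5), |n|² = 169, and n·R − 111 = -845.
t = -845/169 = -5, so the foot is R − t·n = (-19, -57, 10) − (-5)·(0, 12, -5) = (-19, 3, -15).

(-19, 3, -15)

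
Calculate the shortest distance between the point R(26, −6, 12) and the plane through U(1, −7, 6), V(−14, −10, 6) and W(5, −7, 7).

2√42/21

UV = (−15, −3, 0) and UW = (4, 0, 1), so a normal is n = UV × UW = (−3, 15, 12).
Then n·(26, −6, 12) − (−36) = 12.
|n| = √(9 + 225 + 144) = 3√42, so the distance is |12|/(3√42) = 2√42/21.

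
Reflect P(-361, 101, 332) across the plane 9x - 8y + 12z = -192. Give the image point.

With n = (9, -8, 12), the signed offset is (n·P − (-192))/|n|² = 119/289 = 7/17.
P' = P − 2t·n = (-361, 101, 332) − (14/17)·(9, -8, 12) = (-6263/17, 1829/17, 5476/17).

(-6263/17, 1829/17, 5476/17)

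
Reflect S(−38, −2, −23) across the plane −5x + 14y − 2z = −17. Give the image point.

n = (−5, 14, −2), |n|² = 225, n·S − (-17) = 225, so t = 225/225 = 1.
Foot F = S − 1·n = (−33, −16, −21); the reflection is 2F − S = (−28, −30, −19).

(-28, -30, -19)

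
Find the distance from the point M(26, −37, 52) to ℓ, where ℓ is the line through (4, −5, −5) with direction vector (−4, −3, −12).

Direction vector d = (−4, −3, −12).
AP = (22, −32, 57); AP·d = -676, |AP|² = 4757, |d|² = 169.
distance² = |AP|² − (AP·d)²/|d|² = 4757 − 456976/169 = 2053, so the distance is √2053.

√2053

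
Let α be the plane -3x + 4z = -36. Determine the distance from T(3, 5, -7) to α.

Normal vector n = (-3, 0, 4), and n·(3, 5, -7) - (-36) = -1.
|n| = √(9 + 0 + 16) = 5, so the distance is |-1|/5 = 1/5.

1/5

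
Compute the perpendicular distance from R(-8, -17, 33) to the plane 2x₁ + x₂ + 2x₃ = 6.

9

d = |2·(-8) + 1·(-17) + 2·33 − 6| / √(4 + 1 + 4) = |27| / 3 = 9.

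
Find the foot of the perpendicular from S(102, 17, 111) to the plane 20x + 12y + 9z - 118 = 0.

(2, -43, 66)

n = (20, 12, 9), |n|² = 625, and n·S − 118 = 3125.
t = 3125/625 = 5, so the foot is S − t·n = (102, 17, 111) − 5·(20, 12, 9) = (2, -43, 66).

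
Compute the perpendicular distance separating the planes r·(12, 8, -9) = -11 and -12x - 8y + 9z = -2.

Divide the second equation by -1 to match normals: 12x + 8y - 9z = 2.
Both planes have normal n = (12, 8, -9), |n| = 17. Any point on the first plane is at distance |2 − (-11)|/|n| = 13/17 from the second.

13/17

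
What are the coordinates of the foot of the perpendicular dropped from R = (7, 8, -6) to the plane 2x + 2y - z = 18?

n = (2, 2, -1), |n|² = 9, and n·R − 18 = 18.
t = 18/9 = 2, so the foot is R − t·n = (7, 8, -6) − 2·(2, 2, -1) = (3, 4, -4).

(3, 4, -4)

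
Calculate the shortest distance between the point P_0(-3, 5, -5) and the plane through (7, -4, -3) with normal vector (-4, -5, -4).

3/√57

The plane has equation n·(r − (7, -4, -3)) = 0, i.e. n·r = 4.
d = |(-4)·(-3) + (-5)·5 + (-4)·(-5) − 4| / √(16 + 25 + 16) = |3| / √57 = 3/√57.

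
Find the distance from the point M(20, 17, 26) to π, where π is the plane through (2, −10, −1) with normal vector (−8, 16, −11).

3/7

The plane has equation n·(r − (2, −10, −1)) = 0, i.e. n·r = -165.
Then n·(20, 17, 26) − (−165) = −9.
|n| = √(64 + 256 + 121) = 21, so the distance is |-9|/21 = 3/7.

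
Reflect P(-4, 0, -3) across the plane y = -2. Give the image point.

(-4, -4, -3)

n = (0, 1, 0), |n|² = 1, n·P − (-2) = 2, so t = 2/1 = 2.
Foot F = P − 2·n = (-4, -2, -3); the reflection is 2F − P = (-4, -4, -3).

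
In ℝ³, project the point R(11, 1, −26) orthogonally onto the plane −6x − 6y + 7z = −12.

n = (−6, −6, 7), |n|² = 121, and n·R − (-12) = -242.
t = -242/121 = -2, so the foot is R − t·n = (11, 1, −26) − (-2)·(−6, −6, 7) = (−1, −11, −12).

(-1, -11, -12)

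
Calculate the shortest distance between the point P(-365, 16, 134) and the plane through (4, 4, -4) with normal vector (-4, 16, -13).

The plane has equation n·(r − (4, 4, -4)) = 0, i.e. n·r = 100.
n = (-4, 16, -13); n·P − 100 = -126; |n| = 21; distance = 126/21 = 6.

6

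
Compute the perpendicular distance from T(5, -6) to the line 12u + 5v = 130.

The normal to the line is n = (12, 5) with |n| = 13.
|n·T − 130| = |30 − 130| = 100, so the distance is 100/13.

100/13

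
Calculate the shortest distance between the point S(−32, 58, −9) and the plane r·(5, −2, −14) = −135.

1

Normal vector n = (5, −2, −14), and n·(−32, 58, −9) − (−135) = −15.
|n| = √(25 + 4 + 196) = 15, so the distance is |-15|/15 = 1.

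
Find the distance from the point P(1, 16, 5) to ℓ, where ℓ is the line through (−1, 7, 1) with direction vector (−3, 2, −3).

√101

Direction vector d = (−3, 2, −3).
AP = (2, 9, 4), and AP × d = (−35, −6, 31).
|AP × d|² = 2222 and |d|² = 22, so the distance is √(2222/22) = √101.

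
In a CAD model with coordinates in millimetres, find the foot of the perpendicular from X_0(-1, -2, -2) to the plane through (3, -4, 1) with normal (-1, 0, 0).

The perpendicular from X_0 has direction n = (-1, 0, 0): r = (-1, -2, -2) + t(-1, 0, 0).
Substitute into the plane: n·(X_0 + tn) = -3 gives 1 + 1t = -3, so t = -4.
Foot = (-1, -2, -2) + (-4)·(-1, 0, 0) = (3, -2, -2).

(3, -2, -2)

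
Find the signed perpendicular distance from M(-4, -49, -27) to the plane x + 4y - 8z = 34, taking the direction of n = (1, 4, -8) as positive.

-2

n·M − 34 = -18.
|n| = 9, so the signed distance is -18/9 = -2.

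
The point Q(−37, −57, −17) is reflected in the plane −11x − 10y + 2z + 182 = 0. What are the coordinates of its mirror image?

(73, 43, -37)

With n = (−11, −10, 2), the signed offset is (n·Q − (-182))/|n|² = 1125/225 = 5.
Q' = Q − 2t·n = (−37, −57, −17) − 10·(−11, −10, 2) = (73, 43, −37).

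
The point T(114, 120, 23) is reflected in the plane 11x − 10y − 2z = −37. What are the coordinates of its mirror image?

(548/5, 124, 119/5)

With n = (11, −10, −2), the signed offset is (n·T − (-37))/|n|² = 45/225 = 1/5.
T' = T − 2t·n = (114, 120, 23) − (2/5)·(11, −10, −2) = (548/5, 124, 119/5).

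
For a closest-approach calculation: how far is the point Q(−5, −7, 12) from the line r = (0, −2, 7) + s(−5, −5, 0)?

5

Direction vector d = (−5, −5, 0).
AP = (−5, −5, 5), and AP × d = (25, −25, 0).
|AP × d|² = 1250 and |d|² = 50, so the distance is √(1250/50) = √25 = 5.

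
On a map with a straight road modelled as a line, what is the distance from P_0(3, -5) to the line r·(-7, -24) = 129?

6/5

d = |(-7)·3 + (-24)·(-5) − 129| / √(49 + 576) = |-30|/25 = 6/5.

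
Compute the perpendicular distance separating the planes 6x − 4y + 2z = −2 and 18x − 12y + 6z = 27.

Divide the second equation by 3 to match normals: 6x − 4y + 2z = 9.
With common normal n = (6, −4, 2) (|n| = 2√14), the distance is |(-2) − 9|/|n| = 11/(2√14) = 11√14/28.

11√14/28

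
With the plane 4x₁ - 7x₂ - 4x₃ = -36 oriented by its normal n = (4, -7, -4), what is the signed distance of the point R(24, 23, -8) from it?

n·R − (-36) = 3.
|n| = 9, so the signed distance is 3/9 = 1/3.

1/3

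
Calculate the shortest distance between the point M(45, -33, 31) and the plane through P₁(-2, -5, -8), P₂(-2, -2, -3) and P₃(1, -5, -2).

P₁P₂ = (0, 3, 5) and P₁P₃ = (3, 0, 6), so a normal is n = P₁P₂ × P₁P₃ = (18, 15, -9).
n = (18, 15, -9); n·P − (-39) = 75; |n| = 3√70; distance = 75/(3√70) = 25/√70.

5√70/14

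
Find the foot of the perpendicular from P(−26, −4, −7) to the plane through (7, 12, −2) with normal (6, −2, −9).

n = (6, −2, −9), |n|² = 121, and n·P − 36 = -121.
t = -121/121 = -1, so the foot is P − t·n = (−26, −4, −7) − (-1)·(6, −2, −9) = (−20, −6, −16).

(-20, -6, -16)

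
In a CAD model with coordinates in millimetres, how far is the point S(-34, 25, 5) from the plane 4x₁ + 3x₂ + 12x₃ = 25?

2

n = (4, 3, 12); n·P − 25 = -26; |n| = 13; distance = 26/13 = 2.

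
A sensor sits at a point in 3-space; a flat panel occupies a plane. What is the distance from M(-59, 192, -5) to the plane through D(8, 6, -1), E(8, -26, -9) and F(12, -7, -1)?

3

DE = (0, -32, -8) and DF = (4, -13, 0), so a normal is n = DE × DF = (-104, -32, 128).
n = (-104, -32, 128); n·P − (-1152) = 504; |n| = 168; distance = 504/168 = 3.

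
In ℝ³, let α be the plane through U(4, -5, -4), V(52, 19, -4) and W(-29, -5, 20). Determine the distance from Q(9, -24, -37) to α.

UV = (48, 24, 0) and UW = (-33, 0, 24), so a normal is n = UV × UW = (576, -1152, 792).
n = (576, -1152, 792); n·P − 4896 = -1368; |n| = 1512; distance = 1368/1512 = 19/21.

19/21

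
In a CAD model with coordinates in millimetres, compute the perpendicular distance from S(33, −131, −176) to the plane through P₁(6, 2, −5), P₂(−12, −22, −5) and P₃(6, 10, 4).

P₁P₂ = (−18, −24, 0) and P₁P₃ = (0, 8, 9), so a normal is n = P₁P₂ × P₁P₃ = (−216, 162, −144).
Then n·(33, −131, −176) − (−252) = −2754.
|n| = √(46656 + 26244 + 20736) = 306, so the distance is |-2754|/306 = 9.

9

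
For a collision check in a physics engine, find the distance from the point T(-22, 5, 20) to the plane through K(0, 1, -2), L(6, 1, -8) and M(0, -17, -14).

KL = (6, 0, -6) and KM = (0, -18, -12), so a normal is n = KL × KM = (-108, 72, -108).
d = |(-108)·(-22) + 72·5 + (-108)·20 − 288| / √(11664 + 5184 + 11664) = |288| / (36√22) = 8/√22.

8/√22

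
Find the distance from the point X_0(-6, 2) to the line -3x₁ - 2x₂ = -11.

d = |(-3)·(-6) + (-2)·2 − (-11)| / √(9 + 4) = |25|/√13 = 25√13/13.

25/√13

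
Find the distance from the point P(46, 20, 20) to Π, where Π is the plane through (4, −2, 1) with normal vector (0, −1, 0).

The plane has equation n·(r − (4, −2, 1)) = 0, i.e. n·r = 2.
Then n·(46, 20, 20) − 2 = −22.
|n| = √(0 + 1 + 0) = 1, so the distance is |-22|/1 = 22.

22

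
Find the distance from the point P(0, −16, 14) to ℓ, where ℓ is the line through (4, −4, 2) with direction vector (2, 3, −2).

4√2

Direction vector d = (2, 3, −2).
AP = (−4, −12, 12); AP·d = -68, |AP|² = 304, |d|² = 17.
distance² = |AP|² − (AP·d)²/|d|² = 304 − 4624/17 = 32, so the distance is 4√2.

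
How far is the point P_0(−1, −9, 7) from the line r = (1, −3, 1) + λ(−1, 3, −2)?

Direction vector d = (−1, 3, −2).
AP = (−2, −6, 6); AP·d = -28, |AP|² = 76, |d|² = 14.
distance² = |AP|² − (AP·d)²/|d|² = 76 − 784/14 = 20, so the distance is 2√5.

2√5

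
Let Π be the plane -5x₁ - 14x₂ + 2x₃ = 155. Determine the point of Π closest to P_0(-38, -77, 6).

The perpendicular from P_0 has direction n = (-5, -14, 2): r = (-38, -77, 6) + t(-5, -14, 2).
Substitute into the plane: n·(P_0 + tn) = 155 gives 1280 + 225t = 155, so t = -5.
Foot = (-38, -77, 6) + (-5)·(-5, -14, 2) = (-13, -7, -4).

(-13, -7, -4)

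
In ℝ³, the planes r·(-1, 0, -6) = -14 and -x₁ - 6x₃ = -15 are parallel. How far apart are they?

√37/37

With common normal n = (-1, 0, -6) (|n| = √37), the distance is |(-14) − (-15)|/|n| = 1/√37 = √37/37.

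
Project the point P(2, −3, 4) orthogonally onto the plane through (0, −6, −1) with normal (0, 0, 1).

The perpendicular from P has direction n = (0, 0, 1): r = (2, −3, 4) + t(0, 0, 1).
Substitute into the plane: n·(P + tn) = -1 gives 4 + 1t = -1, so t = -5.
Foot = (2, −3, 4) + (-5)·(0, 0, 1) = (2, −3, −1).

(2, -3, -1)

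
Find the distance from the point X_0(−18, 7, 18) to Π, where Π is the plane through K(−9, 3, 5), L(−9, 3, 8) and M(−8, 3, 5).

4

KL = (0, 0, 3) and KM = (1, 0, 0), so a normal is n = KL × KM = (0, 3, 0).
Then n·(−18, 7, 18) − 9 = 12.
|n| = √(0 + 9 + 0) = 3, so the distance is |12|/3 = 4.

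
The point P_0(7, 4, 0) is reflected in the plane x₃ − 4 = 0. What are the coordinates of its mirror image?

(7, 4, 8)

With n = (0, 0, 1), the signed offset is (n·P_0 − 4)/|n|² = -4/1 = -4.
P_0' = P_0 − 2t·n = (7, 4, 0) − (-8)·(0, 0, 1) = (7, 4, 8).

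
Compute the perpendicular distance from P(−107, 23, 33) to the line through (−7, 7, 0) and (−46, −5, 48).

A direction vector is d = (−39, −12, 48).
AP = (−100, 16, 33), and AP × d = (1164, 3513, 1824).
|AP × d|² = 17023041 and |d|² = 3969, so the distance is √(17023041/3969) = √4289.

√4289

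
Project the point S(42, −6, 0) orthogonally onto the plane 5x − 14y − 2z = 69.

(37, 8, 2)

n = (5, −14, −2), |n|² = 225, and n·S − 69 = 225.
t = 225/225 = 1, so the foot is S − t·n = (42, −6, 0) − 1·(5, −14, −2) = (37, 8, 2).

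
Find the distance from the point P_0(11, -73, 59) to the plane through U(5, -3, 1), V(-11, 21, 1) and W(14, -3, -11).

UV = (-16, 24, 0) and UW = (9, 0, -12), so a normal is n = UV × UW = (-288, -192, -216).
n = (-288, -192, -216); n·P − (-1080) = -816; |n| = 408; distance = 816/408 = 2.

2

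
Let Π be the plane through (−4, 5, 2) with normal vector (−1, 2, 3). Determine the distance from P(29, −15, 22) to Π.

The plane has equation n·(r − (−4, 5, 2)) = 0, i.e. n·r = 20.
d = |(-1)·29 + 2·(-15) + 3·22 − 20| / √(1 + 4 + 9) = |-13| / √14 = 13/√14.

13√14/14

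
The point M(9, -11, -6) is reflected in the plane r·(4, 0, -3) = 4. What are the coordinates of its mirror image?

(-7, -11, 6)

n = (4, 0, -3), |n|² = 25, n·M − 4 = 50, so t = 50/25 = 2.
Foot F = M − 2·n = (1, -11, 0); the reflection is 2F − M = (-7, -11, 6).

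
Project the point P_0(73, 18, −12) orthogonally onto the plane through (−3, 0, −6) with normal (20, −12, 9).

The perpendicular from P_0 has direction n = (20, −12, 9): r = (73, 18, −12) + λ(20, −12, 9).
Substitute into the plane: n·(P_0 + λn) = -114 gives 1136 + 625λ = -114, so λ = -2.
Foot = (73, 18, −12) + (-2)·(20, −12, 9) = (33, 42, −30).

(33, 42, -30)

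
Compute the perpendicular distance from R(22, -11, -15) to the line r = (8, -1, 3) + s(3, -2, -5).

2√3

Direction vector d = (3, -2, -5).
AP = (14, -10, -18), and AP × d = (14, 16, 2).
|AP × d|² = 456 and |d|² = 38, so the distance is √(456/38) = √12 = 2√3.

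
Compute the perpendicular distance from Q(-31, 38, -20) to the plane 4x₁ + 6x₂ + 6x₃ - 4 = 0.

5√22/11

n = (4, 6, 6); n·P − 4 = -20; |n| = 2√22; distance = 20/(2√22) = 5√22/11.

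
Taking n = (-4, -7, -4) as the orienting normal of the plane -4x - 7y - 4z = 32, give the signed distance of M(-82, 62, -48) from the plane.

n·M − 32 = 54.
|n| = 9, so the signed distance is 54/9 = 6.

6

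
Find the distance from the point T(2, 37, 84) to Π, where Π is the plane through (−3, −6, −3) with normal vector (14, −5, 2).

29/15

The plane has equation n·(r − (−3, −6, −3)) = 0, i.e. n·r = -18.
n = (14, −5, 2); n·P − (-18) = 29; |n| = 15; distance = 29/15.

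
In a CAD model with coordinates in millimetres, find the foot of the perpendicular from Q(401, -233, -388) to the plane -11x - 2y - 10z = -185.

The perpendicular from Q has direction n = (-11, -2, -10): r = (401, -233, -388) + t(-11, -2, -10).
Substitute into the plane: n·(Q + tn) = -185 gives -65 + 225t = -185, so t = -8/15.
Foot = (401, -233, -388) + (-8/15)·(-11, -2, -10) = (6103/15, -3479/15, -1148/3).

(6103/15, -3479/15, -1148/3)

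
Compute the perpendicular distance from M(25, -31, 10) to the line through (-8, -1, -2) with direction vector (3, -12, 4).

Direction vector d = (3, -12, 4).
AP = (33, -30, 12); AP·d = 507, |AP|² = 2133, |d|² = 169.
distance² = |AP|² − (AP·d)²/|d|² = 2133 − 257049/169 = 612, so the distance is 6√17.

6√17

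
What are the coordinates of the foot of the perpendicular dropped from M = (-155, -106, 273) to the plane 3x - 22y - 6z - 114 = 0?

(-3580/23, -2328/23, 6309/23)

The perpendicular from M has direction n = (3, -22, -6): r = (-155, -106, 273) + λ(3, -22, -6).
Substitute into the plane: n·(M + λn) = 114 gives 229 + 529λ = 114, so λ = -5/23.
Foot = (-155, -106, 273) + (-5/23)·(3, -22, -6) = (-3580/23, -2328/23, 6309/23).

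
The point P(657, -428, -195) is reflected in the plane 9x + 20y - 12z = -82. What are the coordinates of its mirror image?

With n = (9, 20, -12), the signed offset is (n·P − (-82))/|n|² = -225/625 = -9/25.
P' = P − 2t·n = (657, -428, -195) − (-18/25)·(9, 20, -12) = (16587/25, -2068/5, -5091/25).

(16587/25, -2068/5, -5091/25)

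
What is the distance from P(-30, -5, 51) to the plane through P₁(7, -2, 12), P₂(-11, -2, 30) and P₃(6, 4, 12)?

P₁P₂ = (-18, 0, 18) and P₁P₃ = (-1, 6, 0), so a normal is n = P₁P₂ × P₁P₃ = (-108, -18, -108).
Then n·(-30, -5, 51) - (-2016) = -162.
|n| = √(11664 + 324 + 11664) = 18√73, so the distance is |-162|/(18√73) = 9/√73.

9√73/73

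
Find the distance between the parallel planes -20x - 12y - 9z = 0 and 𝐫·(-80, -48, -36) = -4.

Divide the second equation by 4 to match normals: -20x - 12y - 9z = -1.
With common normal n = (-20, -12, -9) (|n| = 25), the distance is |0 − (-1)|/|n| = 1/25.

1/25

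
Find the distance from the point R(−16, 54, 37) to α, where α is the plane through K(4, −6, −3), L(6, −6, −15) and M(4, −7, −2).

10√38/19

KL = (2, 0, −12) and KM = (0, −1, 1), so a normal is n = KL × KM = (−12, −2, −2).
Then n·(−16, 54, 37) − (−30) = 40.
|n| = √(144 + 4 + 4) = 2√38, so the distance is |40|/(2√38) = 20/√38.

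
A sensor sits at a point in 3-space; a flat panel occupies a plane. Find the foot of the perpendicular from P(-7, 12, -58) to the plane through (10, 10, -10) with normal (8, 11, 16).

n = (8, 11, 16), |n|² = 441, and n·P − 30 = -882.
t = -882/441 = -2, so the foot is P − t·n = (-7, 12, -58) − (-2)·(8, 11, 16) = (9, 34, -26).

(9, 34, -26)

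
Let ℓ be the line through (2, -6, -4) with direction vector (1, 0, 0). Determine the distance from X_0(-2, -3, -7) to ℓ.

3√2

Direction vector d = (1, 0, 0).
AP = (-4, 3, -3); AP·d = -4, |AP|² = 34, |d|² = 1.
distance² = |AP|² − (AP·d)²/|d|² = 34 − 16/1 = 18, so the distance is 3√2.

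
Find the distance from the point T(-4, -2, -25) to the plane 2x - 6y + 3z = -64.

d = |2·(-4) + (-6)·(-2) + 3·(-25) − (-64)| / √(4 + 36 + 9) = |-7| / 7 = 1.

1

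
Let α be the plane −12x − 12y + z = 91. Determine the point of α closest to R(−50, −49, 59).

The perpendicular from R has direction n = (−12, −12, 1): r = (−50, −49, 59) + t(−12, −12, 1).
Substitute into the plane: n·(R + tn) = 91 gives 1247 + 289t = 91, so t = -4.
Foot = (−50, −49, 59) + (-4)·(−12, −12, 1) = (−2, −1, 55).

(-2, -1, 55)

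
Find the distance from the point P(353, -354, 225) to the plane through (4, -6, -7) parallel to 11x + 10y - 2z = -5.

7

Parallel planes share the normal n = (11, 10, -2); since (4, -6, -7) lies on the plane, its equation is 11x + 10y - 2z = -2.
d = |11·353 + 10·(-354) + (-2)·225 − (-2)| / √(121 + 100 + 4) = |-105| / 15 = 7.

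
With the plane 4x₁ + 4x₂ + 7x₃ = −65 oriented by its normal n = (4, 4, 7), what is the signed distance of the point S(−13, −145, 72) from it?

n·S − (-65) = -63.
|n| = 9, so the signed distance is -63/9 = -7.

-7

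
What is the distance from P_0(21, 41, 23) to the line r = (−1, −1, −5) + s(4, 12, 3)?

Direction vector d = (4, 12, 3).
AP = (22, 42, 28); AP·d = 676, |AP|² = 3032, |d|² = 169.
distance² = |AP|² − (AP·d)²/|d|² = 3032 − 456976/169 = 328, so the distance is 2√82.

2√82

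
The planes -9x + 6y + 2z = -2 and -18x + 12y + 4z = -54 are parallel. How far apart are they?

25/11

Divide the second equation by 2 to match normals: -9x + 6y + 2z = -27.
Both planes have normal n = (-9, 6, 2), |n| = 11. Any point on the first plane is at distance |(-27) − (-2)|/|n| = 25/11 from the second.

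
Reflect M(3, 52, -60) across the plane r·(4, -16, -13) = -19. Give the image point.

(71/21, 1060/21, -1286/21)

With n = (4, -16, -13), the signed offset is (n·M − (-19))/|n|² = -21/441 = -1/21.
M' = M − 2t·n = (3, 52, -60) − (-2/21)·(4, -16, -13) = (71/21, 1060/21, -1286/21).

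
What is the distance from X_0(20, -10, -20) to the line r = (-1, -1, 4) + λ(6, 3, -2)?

Direction vector d = (6, 3, -2).
AP = (21, -9, -24); AP·d = 147, |AP|² = 1098, |d|² = 49.
distance² = |AP|² − (AP·d)²/|d|² = 1098 − 21609/49 = 657, so the distance is 3√73.

3√73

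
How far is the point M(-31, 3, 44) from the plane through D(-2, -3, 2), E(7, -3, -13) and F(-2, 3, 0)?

DE = (9, 0, -15) and DF = (0, 6, -2), so a normal is n = DE × DF = (90, 18, 54).
n = (90, 18, 54); n·P − (-126) = -234; |n| = 18√35; distance = 234/(18√35) = 13/√35.

13√35/35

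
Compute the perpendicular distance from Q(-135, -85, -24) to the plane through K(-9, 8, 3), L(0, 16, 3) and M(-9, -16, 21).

KL = (9, 8, 0) and KM = (0, -24, 18), so a normal is n = KL × KM = (144, -162, -216).
Then n·(-135, -85, -24) - (-3240) = 2754.
|n| = √(20736 + 26244 + 46656) = 306, so the distance is |2754|/306 = 9.

9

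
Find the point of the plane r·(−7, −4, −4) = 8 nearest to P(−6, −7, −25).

(8, 1, -17)

The perpendicular from P has direction n = (−7, −4, −4): r = (−6, −7, −25) + μ(−7, −4, −4).
Substitute into the plane: n·(P + μn) = 8 gives 170 + 81μ = 8, so μ = -2.
Foot = (−6, −7, −25) + (-2)·(−7, −4, −4) = (8, 1, −17).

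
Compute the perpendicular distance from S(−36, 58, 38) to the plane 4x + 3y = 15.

3

Normal vector n = (4, 3, 0), and n·(−36, 58, 38) − 15 = 15.
|n| = √(16 + 9 + 0) = 5, so the distance is |15|/5 = 3.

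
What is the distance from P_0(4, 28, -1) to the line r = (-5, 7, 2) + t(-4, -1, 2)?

Direction vector d = (-4, -1, 2).
AP = (9, 21, -3); AP·d = -63, |AP|² = 531, |d|² = 21.
distance² = |AP|² − (AP·d)²/|d|² = 531 − 3969/21 = 342, so the distance is 3√38.

3√38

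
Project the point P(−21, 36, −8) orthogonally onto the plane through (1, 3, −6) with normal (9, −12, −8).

(-3, 12, -24)

n = (9, −12, −8), |n|² = 289, and n·P − 21 = -578.
t = -578/289 = -2, so the foot is P − t·n = (−21, 36, −8) − (-2)·(9, −12, −8) = (−3, 12, −24).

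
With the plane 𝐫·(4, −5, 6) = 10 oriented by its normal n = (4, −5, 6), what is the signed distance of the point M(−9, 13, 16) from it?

-15√77/77

n·M − 10 = -15.
|n| = √77, so the signed distance is -15√77/77.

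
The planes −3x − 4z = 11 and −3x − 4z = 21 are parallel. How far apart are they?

2

Both planes have normal n = (−3, 0, −4), |n| = 5. Any point on the first plane is at distance |21 − 11|/|n| = 10/5 = 2 from the second.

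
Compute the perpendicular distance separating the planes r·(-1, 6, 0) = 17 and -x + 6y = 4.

With common normal n = (-1, 6, 0) (|n| = √37), the distance is |17 − 4|/|n| = 13/√37 = 13√37/37.

13√37/37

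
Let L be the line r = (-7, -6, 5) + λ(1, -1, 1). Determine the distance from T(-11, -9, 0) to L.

Direction vector d = (1, -1, 1).
AP = (-4, -3, -5), and AP × d = (-8, -1, 7).
|AP × d|² = 114 and |d|² = 3, so the distance is √(114/3) = √38.

√38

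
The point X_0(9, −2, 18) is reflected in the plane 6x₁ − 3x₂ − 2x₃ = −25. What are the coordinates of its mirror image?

(-3, 4, 22)

n = (6, −3, −2), |n|² = 49, n·X_0 − (-25) = 49, so t = 49/49 = 1.
Foot F = X_0 − 1·n = (3, 1, 20); the reflection is 2F − X_0 = (−3, 4, 22).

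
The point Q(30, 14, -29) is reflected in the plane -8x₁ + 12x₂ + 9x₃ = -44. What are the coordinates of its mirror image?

n = (-8, 12, 9), |n|² = 289, n·Q − (-44) = -289, so t = -289/289 = -1.
Foot F = Q − (-1)·n = (22, 26, -20); the reflection is 2F − Q = (14, 38, -11).

(14, 38, -11)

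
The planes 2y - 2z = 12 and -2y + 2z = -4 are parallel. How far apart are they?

Divide the second equation by -1 to match normals: 2y - 2z = 4.
With common normal n = (0, 2, -2) (|n| = 2√2), the distance is |12 − 4|/|n| = 8/(2√2) = 2√2.

2√2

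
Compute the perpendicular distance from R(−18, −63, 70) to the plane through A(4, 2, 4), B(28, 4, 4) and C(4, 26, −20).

2

AB = (24, 2, 0) and AC = (0, 24, −24), so a normal is n = AB × AC = (−48, 576, 576).
Then n·(−18, −63, 70) − 3264 = 1632.
|n| = √(2304 + 331776 + 331776) = 816, so the distance is |1632|/816 = 2.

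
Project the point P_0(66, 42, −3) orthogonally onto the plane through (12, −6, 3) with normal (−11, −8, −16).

n = (−11, −8, −16), |n|² = 441, and n·P_0 − (-132) = -882.
t = -882/441 = -2, so the foot is P_0 − t·n = (66, 42, −3) − (-2)·(−11, −8, −16) = (44, 26, −35).

(44, 26, -35)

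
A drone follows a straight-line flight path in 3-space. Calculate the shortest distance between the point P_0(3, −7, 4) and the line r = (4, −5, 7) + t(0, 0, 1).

Direction vector d = (0, 0, 1).
AP = (−1, −2, −3); AP·d = -3, |AP|² = 14, |d|² = 1.
distance² = |AP|² − (AP·d)²/|d|² = 14 − 9/1 = 5, so the distance is √5.

√5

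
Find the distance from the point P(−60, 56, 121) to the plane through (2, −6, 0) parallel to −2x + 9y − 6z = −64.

4

Parallel planes share the normal n = (−2, 9, −6); since (2, −6, 0) lies on the plane, its equation is −2x + 9y − 6z = -58.
d = |(-2)·(-60) + 9·56 + (-6)·121 − (-58)| / √(4 + 81 + 36) = |-44| / 11 = 4.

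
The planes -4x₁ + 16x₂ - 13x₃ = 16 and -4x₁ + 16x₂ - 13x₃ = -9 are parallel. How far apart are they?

25/21

With common normal n = (-4, 16, -13) (|n| = 21), the distance is |16 − (-9)|/|n| = 25/21.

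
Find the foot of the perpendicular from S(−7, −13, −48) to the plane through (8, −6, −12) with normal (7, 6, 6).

The perpendicular from S has direction n = (7, 6, 6): r = (−7, −13, −48) + λ(7, 6, 6).
Substitute into the plane: n·(S + λn) = -52 gives -415 + 121λ = -52, so λ = 3.
Foot = (−7, −13, −48) + 3·(7, 6, 6) = (14, 5, −30).

(14, 5, -30)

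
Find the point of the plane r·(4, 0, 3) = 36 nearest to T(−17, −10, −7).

(3, -10, 8)

n = (4, 0, 3), |n|² = 25, and n·T − 36 = -125.
t = -125/25 = -5, so the foot is T − t·n = (−17, −10, −7) − (-5)·(4, 0, 3) = (3, −10, 8).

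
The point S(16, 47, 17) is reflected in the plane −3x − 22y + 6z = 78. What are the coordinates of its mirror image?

(4, -41, 41)

n = (−3, −22, 6), |n|² = 529, n·S − 78 = -1058, so t = -1058/529 = -2.
Foot F = S − (-2)·n = (10, 3, 29); the reflection is 2F − S = (4, −41, 41).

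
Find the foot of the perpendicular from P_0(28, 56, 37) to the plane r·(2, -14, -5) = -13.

(36, 0, 17)

The perpendicular from P_0 has direction n = (2, -14, -5): r = (28, 56, 37) + t(2, -14, -5).
Substitute into the plane: n·(P_0 + tn) = -13 gives -913 + 225t = -13, so t = 4.
Foot = (28, 56, 37) + 4·(2, -14, -5) = (36, 0, 17).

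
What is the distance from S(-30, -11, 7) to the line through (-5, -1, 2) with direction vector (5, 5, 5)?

Direction vector d = (5, 5, 5).
AP = (-25, -10, 5); AP·d = -150, |AP|² = 750, |d|² = 75.
distance² = |AP|² − (AP·d)²/|d|² = 750 − 22500/75 = 450, so the distance is 15√2.

15√2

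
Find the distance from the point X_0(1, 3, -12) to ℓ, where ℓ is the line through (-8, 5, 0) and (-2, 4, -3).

A direction vector is d = (6, -1, -3).
AP = (9, -2, -12), and AP × d = (-6, -45, 3).
|AP × d|² = 2070 and |d|² = 46, so the distance is √(2070/46) = √45 = 3√5.

3√5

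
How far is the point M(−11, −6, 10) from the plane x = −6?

Normal vector n = (1, 0, 0), and n·(−11, −6, 10) − (−6) = −5.
|n| = √(1 + 0 + 0) = 1, so the distance is |-5|/1 = 5.

5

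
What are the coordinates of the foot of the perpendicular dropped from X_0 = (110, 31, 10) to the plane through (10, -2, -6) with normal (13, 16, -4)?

(58, -33, 26)

n = (13, 16, -4), |n|² = 441, and n·X_0 − 122 = 1764.
t = 1764/441 = 4, so the foot is X_0 − t·n = (110, 31, 10) − 4·(13, 16, -4) = (58, -33, 26).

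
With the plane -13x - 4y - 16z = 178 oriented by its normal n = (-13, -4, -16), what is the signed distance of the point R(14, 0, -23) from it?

8/21

n·R − 178 = 8.
|n| = 21, so the signed distance is 8/21.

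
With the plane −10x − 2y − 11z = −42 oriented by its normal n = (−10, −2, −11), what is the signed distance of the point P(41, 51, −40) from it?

-2

n·P − (-42) = -30.
|n| = 15, so the signed distance is -30/15 = -2.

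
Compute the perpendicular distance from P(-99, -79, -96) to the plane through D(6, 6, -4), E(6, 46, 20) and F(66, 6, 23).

5

DE = (0, 40, 24) and DF = (60, 0, 27), so a normal is n = DE × DF = (1080, 1440, -2400).
Then n·(-99, -79, -96) - 24720 = -15000.
|n| = √(1166400 + 2073600 + 5760000) = 3000, so the distance is |-15000|/3000 = 5.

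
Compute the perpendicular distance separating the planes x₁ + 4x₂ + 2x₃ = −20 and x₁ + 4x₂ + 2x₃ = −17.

Both planes have normal n = (1, 4, 2), |n| = √21. Any point on the first plane is at distance |(-17) − (-20)|/|n| = 3/√21 from the second.

3/√21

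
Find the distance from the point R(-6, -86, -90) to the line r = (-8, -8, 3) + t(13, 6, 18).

Direction vector d = (13, 6, 18).
AP = (2, -78, -93), and AP × d = (-846, -1245, 1026).
|AP × d|² = 3318417 and |d|² = 529, so the distance is √(3318417/529) = √6273 = 3√697.

3√697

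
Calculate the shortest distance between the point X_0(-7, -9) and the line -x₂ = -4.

13

d = |0·(-7) + (-1)·(-9) − (-4)| / √(0 + 1) = |13|/1 = 13.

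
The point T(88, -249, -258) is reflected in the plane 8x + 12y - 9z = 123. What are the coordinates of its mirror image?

n = (8, 12, -9), |n|² = 289, n·T − 123 = -85, so t = -85/289 = -5/17.
Foot F = T − (-5/17)·n = (1536/17, -4173/17, -4431/17); the reflection is 2F − T = (1576/17, -4113/17, -4476/17).

(1576/17, -4113/17, -4476/17)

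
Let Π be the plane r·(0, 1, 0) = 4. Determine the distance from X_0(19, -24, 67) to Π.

28

Normal vector n = (0, 1, 0), and n·(19, -24, 67) - 4 = -28.
|n| = √(0 + 1 + 0) = 1, so the distance is |-28|/1 = 28.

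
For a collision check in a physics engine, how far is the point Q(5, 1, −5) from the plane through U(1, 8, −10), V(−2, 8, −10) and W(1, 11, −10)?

UV = (−3, 0, 0) and UW = (0, 3, 0), so a normal is n = UV × UW = (0, 0, −9).
Then n·(5, 1, −5) − 90 = −45.
|n| = √(0 + 0 + 81) = 9, so the distance is |-45|/9 = 5.

5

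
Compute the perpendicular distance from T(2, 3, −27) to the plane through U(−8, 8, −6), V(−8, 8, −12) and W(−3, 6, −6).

UV = (0, 0, −6) and UW = (5, −2, 0), so a normal is n = UV × UW = (−12, −30, 0).
d = |(-12)·2 + (-30)·3 − (-144)| / √(144 + 900 + 0) = |30| / (6√29) = 5/√29.

5√29/29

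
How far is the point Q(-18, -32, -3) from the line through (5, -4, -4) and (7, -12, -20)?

A direction vector is d = (2, -8, -16).
AP = (-23, -28, 1), and AP × d = (456, -366, 240).
|AP × d|² = 399492 and |d|² = 324, so the distance is √(399492/324) = √1233 = 3√137.

3√137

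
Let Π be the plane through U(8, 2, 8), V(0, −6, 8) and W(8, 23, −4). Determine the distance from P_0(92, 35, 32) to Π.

4

UV = (−8, −8, 0) and UW = (0, 21, −12), so a normal is n = UV × UW = (96, −96, −168).
n = (96, −96, −168); n·P − (-768) = 864; |n| = 216; distance = 864/216 = 4.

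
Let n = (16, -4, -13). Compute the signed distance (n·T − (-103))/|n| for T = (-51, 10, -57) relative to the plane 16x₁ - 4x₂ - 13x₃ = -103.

n·T − (-103) = -12.
|n| = 21, so the signed distance is -12/21 = -4/7.

-4/7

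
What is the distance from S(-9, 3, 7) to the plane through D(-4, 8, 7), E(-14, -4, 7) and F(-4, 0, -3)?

5√77/77

DE = (-10, -12, 0) and DF = (0, -8, -10), so a normal is n = DE × DF = (120, -100, 80).
Then n·(-9, 3, 7) - (-720) = -100.
|n| = √(14400 + 10000 + 6400) = 20√77, so the distance is |-100|/(20√77) = 5√77/77.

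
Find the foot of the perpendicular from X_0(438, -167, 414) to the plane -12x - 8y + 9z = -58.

n = (-12, -8, 9), |n|² = 289, and n·X_0 − (-58) = -136.
t = -136/289 = -8/17, so the foot is X_0 − t·n = (438, -167, 414) − (-8/17)·(-12, -8, 9) = (7350/17, -2903/17, 7110/17).

(7350/17, -2903/17, 7110/17)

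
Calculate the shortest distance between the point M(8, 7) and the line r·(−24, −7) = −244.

d = |(-24)·8 + (-7)·7 − (-244)| / √(576 + 49) = |3|/25 = 3/25.

3/25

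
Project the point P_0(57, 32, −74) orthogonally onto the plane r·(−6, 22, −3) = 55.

(63, 10, -71)

The perpendicular from P_0 has direction n = (−6, 22, −3): r = (57, 32, −74) + t(−6, 22, −3).
Substitute into the plane: n·(P_0 + tn) = 55 gives 584 + 529t = 55, so t = -1.
Foot = (57, 32, −74) + (-1)·(−6, 22, −3) = (63, 10, −71).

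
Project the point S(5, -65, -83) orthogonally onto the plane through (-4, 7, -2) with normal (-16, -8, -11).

(53, -41, -50)

n = (-16, -8, -11), |n|² = 441, and n·S − 30 = 1323.
t = 1323/441 = 3, so the foot is S − t·n = (5, -65, -83) − 3·(-16, -8, -11) = (53, -41, -50).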